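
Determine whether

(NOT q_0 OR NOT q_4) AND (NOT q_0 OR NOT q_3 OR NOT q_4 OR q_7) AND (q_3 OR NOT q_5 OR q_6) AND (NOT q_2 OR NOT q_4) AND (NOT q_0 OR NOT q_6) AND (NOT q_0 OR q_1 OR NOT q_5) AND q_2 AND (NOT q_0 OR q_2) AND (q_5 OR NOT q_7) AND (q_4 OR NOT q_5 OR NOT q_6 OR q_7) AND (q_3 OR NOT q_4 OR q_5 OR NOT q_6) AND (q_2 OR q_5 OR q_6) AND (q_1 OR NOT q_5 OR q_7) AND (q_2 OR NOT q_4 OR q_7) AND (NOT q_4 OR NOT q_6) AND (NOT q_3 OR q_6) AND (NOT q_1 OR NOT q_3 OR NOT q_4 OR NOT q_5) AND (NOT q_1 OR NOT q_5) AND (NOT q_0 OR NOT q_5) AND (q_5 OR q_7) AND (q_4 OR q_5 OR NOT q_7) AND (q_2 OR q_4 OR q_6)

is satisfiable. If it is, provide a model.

q_0: False, q_1: False, q_2: True, q_3: True, q_4: False, q_5: True, q_6: True, q_7: True

Unit clause (q_2) forces q_2 = True.
In (NOT q_2 OR NOT q_4) only NOT q_4 is left, so q_4 = False.
Try q_0 = True:
  (NOT q_0 OR NOT q_6) forces q_6 = False.
  (NOT q_3 OR q_6) forces q_3 = False.
  (q_3 OR NOT q_5 OR q_6) forces q_5 = False.
  (q_5 OR NOT q_7) forces q_7 = False.
  clause (q_5 OR q_7) is falsified — backtrack.
So q_0 = False.
Try q_1 = True:
  (NOT q_1 OR NOT q_5) forces q_5 = False.
  (q_5 OR NOT q_7) forces q_7 = False.
  clause (q_5 OR q_7) is falsified — backtrack.
So q_1 = False.
Set q_3 = True.
  then (NOT q_3 OR q_6) forces q_6 = True.
Set q_5 = True.
  then (q_4 OR NOT q_5 OR NOT q_6 OR q_7) forces q_7 = True.
All clauses satisfied.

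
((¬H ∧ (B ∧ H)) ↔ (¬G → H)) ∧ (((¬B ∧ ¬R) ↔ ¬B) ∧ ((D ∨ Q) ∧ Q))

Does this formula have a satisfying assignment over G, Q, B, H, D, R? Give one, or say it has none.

G = False, Q = True, B = True, H = False, D = True, R = False

  (¬H ∧ (B ∧ H)) ↔ (¬G → H) = True
    ¬H ∧ (B ∧ H) = False
      ¬H = True
      B ∧ H = False
    ¬G → H = False
      ¬G = True
  ((¬B ∧ ¬R) ↔ ¬B) ∧ ((D ∨ Q) ∧ Q) = True
    (¬B ∧ ¬R) ↔ ¬B = True
      ¬B ∧ ¬R = False
        ¬B = False
        ¬R = True
      ¬B = False
    (D ∨ Q) ∧ Q = True
      D ∨ Q = True
Both conjuncts True, so the formula holds.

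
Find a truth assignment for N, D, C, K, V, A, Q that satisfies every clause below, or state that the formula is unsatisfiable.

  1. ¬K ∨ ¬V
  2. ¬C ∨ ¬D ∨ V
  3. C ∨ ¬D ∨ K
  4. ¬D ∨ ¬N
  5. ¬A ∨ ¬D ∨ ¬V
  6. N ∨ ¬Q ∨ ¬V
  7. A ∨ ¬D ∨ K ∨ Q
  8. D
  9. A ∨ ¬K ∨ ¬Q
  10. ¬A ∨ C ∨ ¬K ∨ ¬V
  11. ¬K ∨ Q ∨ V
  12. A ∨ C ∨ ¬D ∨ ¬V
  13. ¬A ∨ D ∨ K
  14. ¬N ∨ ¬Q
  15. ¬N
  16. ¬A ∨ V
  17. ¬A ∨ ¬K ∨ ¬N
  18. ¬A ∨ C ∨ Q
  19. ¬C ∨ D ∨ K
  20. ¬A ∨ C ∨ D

Case C = True:
  (D) forces D = True.
  (¬C ∨ ¬D ∨ V) forces V = True.
  (¬K ∨ ¬V) forces K = False.
  (¬D ∨ ¬N) forces N = False.
  (¬A ∨ ¬D ∨ ¬V) forces A = False.
  (N ∨ ¬Q ∨ ¬V) forces Q = False.
  Clause (A ∨ ¬D ∨ K ∨ Q) is falsified — contradiction.
Case C = False:
  (D) forces D = True.
  (C ∨ ¬D ∨ K) forces K = True.
  (¬K ∨ ¬V) forces V = False.
  (¬D ∨ ¬N) forces N = False.
  (¬K ∨ Q ∨ V) forces Q = True.
  (A ∨ ¬K ∨ ¬Q) forces A = True.
  Clause (¬A ∨ V) is falsified — contradiction.
Both cases fail, so the formula is unsatisfiable.

Unsatisfiable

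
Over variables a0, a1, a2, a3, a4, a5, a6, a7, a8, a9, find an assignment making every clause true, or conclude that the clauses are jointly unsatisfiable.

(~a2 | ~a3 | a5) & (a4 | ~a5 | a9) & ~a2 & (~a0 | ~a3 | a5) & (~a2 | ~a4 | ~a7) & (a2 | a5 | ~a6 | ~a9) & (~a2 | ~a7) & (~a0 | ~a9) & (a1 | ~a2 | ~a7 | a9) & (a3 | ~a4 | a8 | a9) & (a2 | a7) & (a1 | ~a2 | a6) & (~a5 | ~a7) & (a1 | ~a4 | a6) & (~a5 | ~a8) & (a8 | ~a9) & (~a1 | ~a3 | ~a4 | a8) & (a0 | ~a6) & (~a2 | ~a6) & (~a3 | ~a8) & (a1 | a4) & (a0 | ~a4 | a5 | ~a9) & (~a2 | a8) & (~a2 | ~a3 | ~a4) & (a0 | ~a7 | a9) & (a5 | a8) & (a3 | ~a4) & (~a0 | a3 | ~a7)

a0=F, a1=T, a2=F, a3=F, a4=F, a5=F, a6=F, a7=T, a8=T, a9=T

Unit clause (~a2) forces a2 = False.
In (a2 | a7) only a7 is left, so a7 = True.
In (~a5 | ~a7) only ~a5 is left, so a5 = False.
In (a5 | a8) only a8 is left, so a8 = True.
In (~a3 | ~a8) only ~a3 is left, so a3 = False.
In (a3 | ~a4) only ~a4 is left, so a4 = False.
In (~a0 | a3 | ~a7) only ~a0 is left, so a0 = False.
In (a0 | ~a6) only ~a6 is left, so a6 = False.
In (a1 | a4) only a1 is left, so a1 = True.
In (a0 | ~a7 | a9) only a9 is left, so a9 = True.
All clauses satisfied.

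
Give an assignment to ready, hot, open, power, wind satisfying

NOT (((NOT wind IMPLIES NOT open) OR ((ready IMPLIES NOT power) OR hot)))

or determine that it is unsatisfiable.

ready = True; hot = False; open = True; power = True; wind = False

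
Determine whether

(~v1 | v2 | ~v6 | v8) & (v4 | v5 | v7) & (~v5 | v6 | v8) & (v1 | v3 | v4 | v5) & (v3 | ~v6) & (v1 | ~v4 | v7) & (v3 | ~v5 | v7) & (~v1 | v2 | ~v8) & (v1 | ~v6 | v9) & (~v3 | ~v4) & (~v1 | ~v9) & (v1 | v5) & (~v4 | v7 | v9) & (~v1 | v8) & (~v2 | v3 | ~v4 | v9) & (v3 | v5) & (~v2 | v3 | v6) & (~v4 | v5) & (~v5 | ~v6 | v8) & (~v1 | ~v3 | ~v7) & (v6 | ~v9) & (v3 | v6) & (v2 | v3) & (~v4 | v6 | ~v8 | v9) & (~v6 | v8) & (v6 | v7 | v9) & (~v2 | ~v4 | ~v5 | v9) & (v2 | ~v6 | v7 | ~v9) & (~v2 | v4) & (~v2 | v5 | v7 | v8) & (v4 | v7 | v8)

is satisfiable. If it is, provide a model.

Set v1 = False.
  then (v1 | v5) forces v5 = True.
Try v2 = True:
  (~v2 | v4) forces v4 = True.
  (v1 | ~v4 | v7) forces v7 = True.
  (~v3 | ~v4) forces v3 = False.
  (v3 | ~v6) forces v6 = False.
  clause (~v2 | v3 | v6) is falsified — backtrack.
So v2 = False.
  then (v2 | v3) forces v3 = True.
  then (~v3 | ~v4) forces v4 = False.
Set v6 = True.
  then (v1 | ~v6 | v9) forces v9 = True.
  then (~v5 | ~v6 | v8) forces v8 = True.
  then (v2 | ~v6 | v7 | ~v9) forces v7 = True.
All clauses satisfied.

v1 = False, v2 = False, v3 = True, v4 = False, v5 = True, v6 = True, v7 = True, v8 = True, v9 = True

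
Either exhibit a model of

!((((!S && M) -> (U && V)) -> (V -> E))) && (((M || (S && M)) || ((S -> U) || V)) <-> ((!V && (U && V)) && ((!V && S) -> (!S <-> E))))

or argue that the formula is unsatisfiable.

Unsatisfiable

Case V = True: the conjunct ((M || (S && M)) || ((S -> U) || V)) <-> ((!V && (U && V)) && ((!V && S) -> (!S <-> E))) becomes ((M || (S && M)) || True) <-> (False && True) = False.
Case V = False: the conjunct !((((!S && M) -> (U && V)) -> (V -> E))) becomes !((!((!S && M)) -> True)) = False.
Both cases fail — unsatisfiable.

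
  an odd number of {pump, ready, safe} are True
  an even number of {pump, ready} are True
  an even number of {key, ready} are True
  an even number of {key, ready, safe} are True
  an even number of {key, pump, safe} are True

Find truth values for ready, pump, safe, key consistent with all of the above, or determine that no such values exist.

Unsatisfiable

Adding constraints 1, 2, 3, 4 mod 2: every variable appears an even number of times on the left, so the left side is 0.
But the right sides sum to 1 (mod 2). 0 ≠ 1 — the system is inconsistent.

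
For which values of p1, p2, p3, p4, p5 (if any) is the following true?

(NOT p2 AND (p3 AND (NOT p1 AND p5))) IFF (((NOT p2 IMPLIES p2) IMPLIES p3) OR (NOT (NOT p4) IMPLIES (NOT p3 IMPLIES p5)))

p1 = True; p2 = True; p3 = False; p4 = True; p5 = False

  (NOT p2 AND (p3 AND (NOT p1 AND p5))) IFF (((NOT p2 IMPLIES p2) IMPLIES p3) OR (NOT (NOT p4) IMPLIES (NOT p3 IMPLIES p5))) = True
    NOT p2 AND (p3 AND (NOT p1 AND p5)) = False
      NOT p2 = False
      p3 AND (NOT p1 AND p5) = False
        NOT p1 AND p5 = False
          NOT p1 = False
    ((NOT p2 IMPLIES p2) IMPLIES p3) OR (NOT (NOT p4) IMPLIES (NOT p3 IMPLIES p5)) = False
      (NOT p2 IMPLIES p2) IMPLIES p3 = False
        NOT p2 IMPLIES p2 = True
          NOT p2 = False
      NOT (NOT p4) IMPLIES (NOT p3 IMPLIES p5) = False
        NOT (NOT p4) = True
          NOT p4 = False
        NOT p3 IMPLIES p5 = False
          NOT p3 = True
The formula evaluates to True.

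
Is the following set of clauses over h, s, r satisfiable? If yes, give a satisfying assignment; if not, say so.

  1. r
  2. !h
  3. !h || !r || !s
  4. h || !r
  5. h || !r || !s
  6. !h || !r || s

Case h = True:
  Clause (!h) is falsified — contradiction.
Case h = False:
  (r) forces r = True.
  Clause (h || !r) is falsified — contradiction.
Both cases fail, so the formula is unsatisfiable.

Unsatisfiable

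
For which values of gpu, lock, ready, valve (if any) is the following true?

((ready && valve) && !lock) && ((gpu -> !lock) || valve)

gpu: True; lock: False; ready: True; valve: True

  (ready && valve) && !lock = True
    ready && valve = True
    !lock = True
  (gpu -> !lock) || valve = True
    gpu -> !lock = True
      !lock = True
Both conjuncts True, so the formula holds.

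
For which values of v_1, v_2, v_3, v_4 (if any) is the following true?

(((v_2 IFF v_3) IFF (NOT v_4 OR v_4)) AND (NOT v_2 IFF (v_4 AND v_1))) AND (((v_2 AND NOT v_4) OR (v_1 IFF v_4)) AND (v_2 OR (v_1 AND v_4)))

v_1: False, v_2: True, v_3: True, v_4: False

  ((v_2 IFF v_3) IFF (NOT v_4 OR v_4)) AND (NOT v_2 IFF (v_4 AND v_1)) = True
    (v_2 IFF v_3) IFF (NOT v_4 OR v_4) = True
      v_2 IFF v_3 = True
      NOT v_4 OR v_4 = True
        NOT v_4 = True
    NOT v_2 IFF (v_4 AND v_1) = True
      NOT v_2 = False
      v_4 AND v_1 = False
  ((v_2 AND NOT v_4) OR (v_1 IFF v_4)) AND (v_2 OR (v_1 AND v_4)) = True
    (v_2 AND NOT v_4) OR (v_1 IFF v_4) = True
      v_2 AND NOT v_4 = True
        NOT v_4 = True
      v_1 IFF v_4 = True
    v_2 OR (v_1 AND v_4) = True
      v_1 AND v_4 = False
Both conjuncts True, so the formula holds.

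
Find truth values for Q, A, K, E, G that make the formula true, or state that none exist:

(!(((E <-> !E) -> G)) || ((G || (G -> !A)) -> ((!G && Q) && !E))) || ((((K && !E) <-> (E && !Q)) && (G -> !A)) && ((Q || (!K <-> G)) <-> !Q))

Q=T, A=F, K=T, E=F, G=F

  (!(((E <-> !E) -> G)) || ((G || (G -> !A)) -> ((!G && Q) && !E))) || ((((K && !E) <-> (E && !Q)) && (G -> !A)) && ((Q || (!K <-> G)) <-> !Q)) = True
    !(((E <-> !E) -> G)) || ((G || (G -> !A)) -> ((!G && Q) && !E)) = True
      !(((E <-> !E) -> G)) = False
        (E <-> !E) -> G = True
          E <-> !E = False
            !E = True
      (G || (G -> !A)) -> ((!G && Q) && !E) = True
        G || (G -> !A) = True
          G -> !A = True
            !A = True
        (!G && Q) && !E = True
          !G && Q = True
            !G = True
          !E = True
    (((K && !E) <-> (E && !Q)) && (G -> !A)) && ((Q || (!K <-> G)) <-> !Q) = False
      ((K && !E) <-> (E && !Q)) && (G -> !A) = False
        (K && !E) <-> (E && !Q) = False
          K && !E = True
            !E = True
          E && !Q = False
            !Q = False
        G -> !A = True
          !A = True
      (Q || (!K <-> G)) <-> !Q = False
        Q || (!K <-> G) = True
          !K <-> G = True
            !K = False
        !Q = False
The formula evaluates to True.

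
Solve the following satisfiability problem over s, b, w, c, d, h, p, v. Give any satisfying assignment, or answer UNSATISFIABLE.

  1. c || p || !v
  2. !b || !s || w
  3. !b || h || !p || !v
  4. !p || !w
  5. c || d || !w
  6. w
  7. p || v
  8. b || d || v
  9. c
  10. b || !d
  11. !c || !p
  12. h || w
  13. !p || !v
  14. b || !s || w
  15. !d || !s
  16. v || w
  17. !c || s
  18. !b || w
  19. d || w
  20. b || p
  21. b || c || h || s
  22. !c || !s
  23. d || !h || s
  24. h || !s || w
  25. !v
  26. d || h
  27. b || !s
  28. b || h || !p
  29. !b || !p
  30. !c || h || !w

The formula is unsatisfiable.

Case w = True:
  (!p || !w) forces p = False.
  (p || v) forces v = True.
  Clause (!v) is falsified — contradiction.
Case w = False:
  Clause (w) is falsified — contradiction.
Both cases fail, so the formula is unsatisfiable.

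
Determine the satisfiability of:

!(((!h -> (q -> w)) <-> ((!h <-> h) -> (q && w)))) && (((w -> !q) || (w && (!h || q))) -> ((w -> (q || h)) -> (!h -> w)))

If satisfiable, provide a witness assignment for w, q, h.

Case h = True: the conjunct !(((!h -> (q -> w)) <-> ((!h <-> h) -> (q && w)))) becomes !((True <-> True)) = False.
Case h = False: the formula simplifies to !((q -> w)) && (((w -> !q) || w) -> ((w -> q) -> w)).
  w = True: the conjunct !((q -> w)) becomes !((q -> True)) = False.
  w = False: the conjunct ((w -> !q) || w) -> ((w -> q) -> w) becomes (True || False) -> (True -> False) = False.
Both cases fail — unsatisfiable.

The formula is unsatisfiable.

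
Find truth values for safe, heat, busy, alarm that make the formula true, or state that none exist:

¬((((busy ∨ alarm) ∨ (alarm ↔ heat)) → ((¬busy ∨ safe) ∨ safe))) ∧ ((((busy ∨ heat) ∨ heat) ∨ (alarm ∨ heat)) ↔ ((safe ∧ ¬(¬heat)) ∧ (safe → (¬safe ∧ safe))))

The formula is unsatisfiable.

Case busy = True: the formula simplifies to ¬((safe ∨ safe)) ∧ ((safe ∧ ¬(¬heat)) ∧ (safe → (¬safe ∧ safe))).
  safe = True: the conjunct ¬((safe ∨ safe)) becomes ¬((True ∨ True)) = False.
  safe = False: the conjunct safe is False.
Case busy = False: the conjunct ¬((((busy ∨ alarm) ∨ (alarm ↔ heat)) → ((¬busy ∨ safe) ∨ safe))) becomes ¬(((alarm ∨ (alarm ↔ heat)) → True)) = False.
Both cases fail — unsatisfiable.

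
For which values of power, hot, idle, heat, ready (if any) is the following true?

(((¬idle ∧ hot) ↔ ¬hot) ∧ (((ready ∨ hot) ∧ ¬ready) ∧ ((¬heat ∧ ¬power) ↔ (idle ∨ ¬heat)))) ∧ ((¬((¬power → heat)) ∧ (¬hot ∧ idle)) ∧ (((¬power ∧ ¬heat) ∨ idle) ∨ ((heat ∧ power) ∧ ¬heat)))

The formula is unsatisfiable.

Case hot = True: the conjunct ¬hot is False.
Case hot = False: the conjunct (¬idle ∧ hot) ↔ ¬hot becomes (¬idle ∧ False) ↔ ¬False = False.
Both cases fail — unsatisfiable.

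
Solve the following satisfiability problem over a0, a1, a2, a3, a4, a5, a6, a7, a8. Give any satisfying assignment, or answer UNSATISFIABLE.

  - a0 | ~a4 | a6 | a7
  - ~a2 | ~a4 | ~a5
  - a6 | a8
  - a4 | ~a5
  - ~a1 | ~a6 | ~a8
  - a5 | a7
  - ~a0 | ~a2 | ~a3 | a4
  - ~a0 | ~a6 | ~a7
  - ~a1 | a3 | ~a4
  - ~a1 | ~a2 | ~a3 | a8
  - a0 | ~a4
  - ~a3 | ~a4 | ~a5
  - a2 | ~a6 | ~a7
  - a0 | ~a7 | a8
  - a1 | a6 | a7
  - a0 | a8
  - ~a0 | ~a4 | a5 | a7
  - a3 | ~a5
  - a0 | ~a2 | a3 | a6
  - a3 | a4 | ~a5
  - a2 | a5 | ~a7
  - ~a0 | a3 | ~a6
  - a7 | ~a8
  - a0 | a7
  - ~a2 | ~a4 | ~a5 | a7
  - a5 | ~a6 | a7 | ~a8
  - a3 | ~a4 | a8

a0 = True, a1 = False, a2 = True, a3 = False, a4 = False, a5 = False, a6 = False, a7 = True, a8 = True

Set a0 = True.
Set a1 = False.
Set a2 = True.
Set a3 = False.
  then (a3 | ~a5) forces a5 = False.
  then (~a0 | a3 | ~a6) forces a6 = False.
  then (a6 | a8) forces a8 = True.
  then (a5 | a7) forces a7 = True.
Set a4 = False.
All clauses satisfied.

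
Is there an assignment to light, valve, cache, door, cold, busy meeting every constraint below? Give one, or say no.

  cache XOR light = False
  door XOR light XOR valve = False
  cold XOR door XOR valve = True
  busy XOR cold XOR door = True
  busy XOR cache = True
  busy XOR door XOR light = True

The formula is unsatisfiable.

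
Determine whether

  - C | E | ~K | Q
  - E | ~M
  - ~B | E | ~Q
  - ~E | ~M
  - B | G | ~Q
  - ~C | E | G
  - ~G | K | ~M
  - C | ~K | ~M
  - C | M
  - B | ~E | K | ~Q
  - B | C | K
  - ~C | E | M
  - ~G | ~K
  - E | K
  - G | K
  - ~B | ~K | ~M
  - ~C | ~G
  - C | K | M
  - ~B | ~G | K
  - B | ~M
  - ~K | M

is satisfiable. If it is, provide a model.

Case M = True:
  (E | ~M) forces E = True.
  Clause (~E | ~M) is falsified — contradiction.
Case M = False:
  (C | M) forces C = True.
  (~C | E | M) forces E = True.
  (~C | ~G) forces G = False.
  (G | K) forces K = True.
  Clause (~K | M) is falsified — contradiction.
Both cases fail, so the formula is unsatisfiable.

No satisfying assignment exists.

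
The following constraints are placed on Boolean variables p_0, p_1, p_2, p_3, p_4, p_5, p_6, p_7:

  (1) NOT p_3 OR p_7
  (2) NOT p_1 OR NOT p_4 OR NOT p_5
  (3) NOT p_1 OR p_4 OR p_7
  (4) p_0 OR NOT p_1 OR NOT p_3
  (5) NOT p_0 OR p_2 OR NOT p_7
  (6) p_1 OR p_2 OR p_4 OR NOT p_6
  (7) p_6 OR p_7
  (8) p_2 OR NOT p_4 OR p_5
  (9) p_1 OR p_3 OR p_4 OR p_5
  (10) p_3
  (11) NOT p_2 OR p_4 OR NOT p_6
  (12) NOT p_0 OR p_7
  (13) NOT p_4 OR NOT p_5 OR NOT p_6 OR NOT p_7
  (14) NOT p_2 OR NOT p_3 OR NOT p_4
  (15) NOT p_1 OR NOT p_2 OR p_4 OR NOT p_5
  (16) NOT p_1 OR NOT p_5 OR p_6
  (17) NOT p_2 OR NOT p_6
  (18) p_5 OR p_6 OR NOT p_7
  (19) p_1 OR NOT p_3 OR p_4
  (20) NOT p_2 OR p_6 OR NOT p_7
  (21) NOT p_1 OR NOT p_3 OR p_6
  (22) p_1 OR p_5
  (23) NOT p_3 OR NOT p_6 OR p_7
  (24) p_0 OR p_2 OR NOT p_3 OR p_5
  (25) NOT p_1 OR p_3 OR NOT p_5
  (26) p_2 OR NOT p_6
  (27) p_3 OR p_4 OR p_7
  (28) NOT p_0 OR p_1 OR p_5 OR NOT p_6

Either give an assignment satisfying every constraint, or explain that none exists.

p_0 = False, p_1 = False, p_2 = False, p_3 = True, p_4 = True, p_5 = True, p_6 = False, p_7 = True

Unit clause (p_3) forces p_3 = True.
In (NOT p_3 OR p_7) only p_7 is left, so p_7 = True.
Set p_0 = False.
  then (p_0 OR NOT p_1 OR NOT p_3) forces p_1 = False.
  then (p_1 OR NOT p_3 OR p_4) forces p_4 = True.
  then (p_1 OR p_5) forces p_5 = True.
  then (NOT p_4 OR NOT p_5 OR NOT p_6 OR NOT p_7) forces p_6 = False.
  then (NOT p_2 OR NOT p_3 OR NOT p_4) forces p_2 = False.
All clauses satisfied.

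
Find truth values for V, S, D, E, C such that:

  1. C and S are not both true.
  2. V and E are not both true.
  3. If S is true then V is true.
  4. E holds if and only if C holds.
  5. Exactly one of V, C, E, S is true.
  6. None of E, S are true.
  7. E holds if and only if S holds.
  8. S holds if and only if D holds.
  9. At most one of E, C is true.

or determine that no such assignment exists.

V = True, S = False, D = False, E = False, C = False

  (1) C=F, S=F — not both ✓
  (2) V=T, E=F — not both ✓
  (3) S=F ⇒ V: vacuous ✓
  (4) E=F, C=F — same ✓
  (5) {V, C, E, S}: 1 true — exactly one ✓
  (6) {E, S}: 0 true — none ✓
  (7) E=F, S=F — same ✓
  (8) S=F, D=F — same ✓
  (9) {E, C}: 0 true — at most one ✓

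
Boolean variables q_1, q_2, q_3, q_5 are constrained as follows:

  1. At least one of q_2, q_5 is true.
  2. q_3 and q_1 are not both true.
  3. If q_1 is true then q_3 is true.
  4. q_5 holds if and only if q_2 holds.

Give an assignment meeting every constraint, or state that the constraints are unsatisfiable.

q_1 = False; q_2 = True; q_3 = True; q_5 = True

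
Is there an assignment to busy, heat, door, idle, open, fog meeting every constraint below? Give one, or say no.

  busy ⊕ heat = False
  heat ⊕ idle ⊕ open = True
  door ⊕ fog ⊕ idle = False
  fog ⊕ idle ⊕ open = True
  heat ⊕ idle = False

busy: True, heat: True, door: False, idle: True, open: True, fog: True

busy ⊕ heat = T ⊕ T = False ✓
heat ⊕ idle ⊕ open = T ⊕ T ⊕ T = True ✓
door ⊕ fog ⊕ idle = F ⊕ T ⊕ T = False ✓
fog ⊕ idle ⊕ open = T ⊕ T ⊕ T = True ✓
heat ⊕ idle = T ⊕ T = False ✓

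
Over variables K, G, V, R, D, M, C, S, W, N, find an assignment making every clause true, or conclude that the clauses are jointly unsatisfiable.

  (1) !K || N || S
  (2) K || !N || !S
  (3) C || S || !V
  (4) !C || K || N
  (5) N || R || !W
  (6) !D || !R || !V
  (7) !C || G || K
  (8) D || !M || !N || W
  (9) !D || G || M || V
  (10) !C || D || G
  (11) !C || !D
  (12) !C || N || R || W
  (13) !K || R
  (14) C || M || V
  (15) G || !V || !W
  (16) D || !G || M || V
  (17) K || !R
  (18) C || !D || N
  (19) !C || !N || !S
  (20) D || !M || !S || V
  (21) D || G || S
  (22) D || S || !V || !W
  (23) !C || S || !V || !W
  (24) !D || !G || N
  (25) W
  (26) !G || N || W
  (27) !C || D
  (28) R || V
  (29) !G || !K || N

Unit clause (W) forces W = True.
Set K = True.
  then (!K || R) forces R = True.
Set G = True.
  then (!G || !K || N) forces N = True.
Set V = False.
Set D = False.
  then (D || !G || M || V) forces M = True.
  then (D || !M || !S || V) forces S = False.
  then (!C || D) forces C = False.
All clauses satisfied.

K: True, G: True, V: False, R: True, D: False, M: True, C: False, S: False, W: True, N: True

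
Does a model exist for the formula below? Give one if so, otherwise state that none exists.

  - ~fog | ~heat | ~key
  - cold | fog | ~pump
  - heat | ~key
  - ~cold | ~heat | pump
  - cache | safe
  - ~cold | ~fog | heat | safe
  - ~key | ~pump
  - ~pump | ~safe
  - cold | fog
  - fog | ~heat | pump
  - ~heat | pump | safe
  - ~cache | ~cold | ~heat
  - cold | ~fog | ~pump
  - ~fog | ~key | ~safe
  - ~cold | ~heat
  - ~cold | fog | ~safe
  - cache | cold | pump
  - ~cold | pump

fog = True, cold = False, cache = True, safe = True, pump = False, key = False, heat = False

Set fog = True.
Set cold = False.
  then (cold | ~fog | ~pump) forces pump = False.
  then (cache | cold | pump) forces cache = True.
Set safe = True.
  then (~fog | ~key | ~safe) forces key = False.
Set heat = False.
All clauses satisfied.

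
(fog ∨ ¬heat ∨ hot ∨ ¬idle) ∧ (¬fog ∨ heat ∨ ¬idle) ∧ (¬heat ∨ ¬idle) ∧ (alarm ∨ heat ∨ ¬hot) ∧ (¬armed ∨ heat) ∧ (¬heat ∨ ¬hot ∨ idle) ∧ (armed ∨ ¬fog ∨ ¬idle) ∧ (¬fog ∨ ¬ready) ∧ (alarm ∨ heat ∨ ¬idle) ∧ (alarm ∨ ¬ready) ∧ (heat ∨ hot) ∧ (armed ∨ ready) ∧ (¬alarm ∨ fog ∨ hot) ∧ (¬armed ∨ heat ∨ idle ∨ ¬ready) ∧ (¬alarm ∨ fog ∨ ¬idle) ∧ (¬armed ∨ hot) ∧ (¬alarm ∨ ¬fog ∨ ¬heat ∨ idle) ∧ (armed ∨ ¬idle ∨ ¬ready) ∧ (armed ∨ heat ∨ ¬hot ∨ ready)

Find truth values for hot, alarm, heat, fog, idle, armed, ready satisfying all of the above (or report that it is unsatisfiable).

hot = True, alarm = True, heat = False, fog = False, idle = False, armed = False, ready = True

Set hot = True.
Try alarm = False:
  (alarm ∨ heat ∨ ¬hot) forces heat = True.
  (¬heat ∨ ¬idle) forces idle = False.
  clause (¬heat ∨ ¬hot ∨ idle) is falsified — backtrack.
So alarm = True.
Try heat = True:
  (¬heat ∨ ¬idle) forces idle = False.
  clause (¬heat ∨ ¬hot ∨ idle) is falsified — backtrack.
So heat = False.
  then (¬armed ∨ heat) forces armed = False.
  then (armed ∨ ready) forces ready = True.
  then (armed ∨ ¬idle ∨ ¬ready) forces idle = False.
  then (¬fog ∨ ¬ready) forces fog = False.
All clauses satisfied.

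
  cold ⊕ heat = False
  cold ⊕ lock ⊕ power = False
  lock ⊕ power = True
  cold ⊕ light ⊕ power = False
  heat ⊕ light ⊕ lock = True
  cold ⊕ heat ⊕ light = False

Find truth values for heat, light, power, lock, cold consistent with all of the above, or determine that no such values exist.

heat = True; light = False; power = True; lock = False; cold = True

cold ⊕ heat = T ⊕ T = False ✓
cold ⊕ lock ⊕ power = T ⊕ F ⊕ T = False ✓
lock ⊕ power = F ⊕ T = True ✓
cold ⊕ light ⊕ power = T ⊕ F ⊕ T = False ✓
heat ⊕ light ⊕ lock = T ⊕ F ⊕ F = True ✓
cold ⊕ heat ⊕ light = T ⊕ T ⊕ F = False ✓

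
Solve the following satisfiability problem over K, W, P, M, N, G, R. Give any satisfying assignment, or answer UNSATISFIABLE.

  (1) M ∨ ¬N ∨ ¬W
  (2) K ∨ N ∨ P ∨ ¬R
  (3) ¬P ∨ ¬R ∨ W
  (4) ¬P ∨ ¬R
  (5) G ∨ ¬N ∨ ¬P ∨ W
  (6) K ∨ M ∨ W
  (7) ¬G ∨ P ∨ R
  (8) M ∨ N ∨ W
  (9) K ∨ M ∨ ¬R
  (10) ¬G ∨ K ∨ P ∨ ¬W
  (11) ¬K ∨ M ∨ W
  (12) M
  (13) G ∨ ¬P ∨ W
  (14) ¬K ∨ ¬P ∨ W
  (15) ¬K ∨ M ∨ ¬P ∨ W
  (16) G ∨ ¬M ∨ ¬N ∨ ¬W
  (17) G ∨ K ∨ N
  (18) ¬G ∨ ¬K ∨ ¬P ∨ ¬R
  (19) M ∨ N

Unit clause (M) forces M = True.
Set K = True.
Set W = False.
  then (¬K ∨ ¬P ∨ W) forces P = False.
Set N = False.
Set G = False.
Set R = True.
All clauses satisfied.

K = True, W = False, P = False, M = True, N = False, G = False, R = True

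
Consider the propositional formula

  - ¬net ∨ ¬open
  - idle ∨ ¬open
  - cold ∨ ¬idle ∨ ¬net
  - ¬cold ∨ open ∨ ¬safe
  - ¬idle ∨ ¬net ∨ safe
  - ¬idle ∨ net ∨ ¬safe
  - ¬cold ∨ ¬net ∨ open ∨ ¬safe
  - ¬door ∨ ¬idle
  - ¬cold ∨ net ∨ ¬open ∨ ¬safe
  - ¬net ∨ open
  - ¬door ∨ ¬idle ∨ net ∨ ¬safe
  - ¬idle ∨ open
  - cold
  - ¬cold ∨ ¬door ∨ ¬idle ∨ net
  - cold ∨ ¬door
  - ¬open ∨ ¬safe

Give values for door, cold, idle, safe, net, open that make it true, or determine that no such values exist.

door = False, cold = True, idle = False, safe = False, net = False, open = False

Unit clause (cold) forces cold = True.
Set door = False.
Set idle = False.
  then (idle ∨ ¬open) forces open = False.
  then (¬cold ∨ open ∨ ¬safe) forces safe = False.
  then (¬net ∨ open) forces net = False.
All clauses satisfied.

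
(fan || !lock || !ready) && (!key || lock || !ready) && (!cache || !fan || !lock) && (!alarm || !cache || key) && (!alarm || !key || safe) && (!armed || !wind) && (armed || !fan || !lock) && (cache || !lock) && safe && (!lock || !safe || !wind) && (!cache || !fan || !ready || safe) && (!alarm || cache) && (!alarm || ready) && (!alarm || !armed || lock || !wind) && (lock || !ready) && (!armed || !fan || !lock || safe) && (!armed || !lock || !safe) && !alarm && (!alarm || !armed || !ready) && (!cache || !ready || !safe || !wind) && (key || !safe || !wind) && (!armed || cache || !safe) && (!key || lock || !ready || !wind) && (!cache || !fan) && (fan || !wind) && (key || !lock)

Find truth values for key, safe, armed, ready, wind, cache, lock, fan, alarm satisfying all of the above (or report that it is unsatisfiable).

key=T; safe=T; armed=F; ready=F; wind=F; cache=T; lock=F; fan=F; alarm=F

Unit clause (safe) forces safe = True.
Unit clause (!alarm) forces alarm = False.
Set key = True.
Set armed = False.
Try ready = True:
  (!key || lock || !ready) forces lock = True.
  (fan || !lock || !ready) forces fan = True.
  clause (armed || !fan || !lock) is falsified — backtrack.
So ready = False.
Set wind = False.
Set cache = True.
  then (!cache || !fan) forces fan = False.
Set lock = False.
All clauses satisfied.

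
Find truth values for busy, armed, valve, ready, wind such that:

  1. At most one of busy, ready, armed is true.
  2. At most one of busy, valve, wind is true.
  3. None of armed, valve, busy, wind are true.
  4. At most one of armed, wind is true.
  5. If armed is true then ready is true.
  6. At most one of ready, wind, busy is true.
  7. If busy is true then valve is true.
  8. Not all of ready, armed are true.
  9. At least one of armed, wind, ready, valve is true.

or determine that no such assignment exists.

busy=F, armed=F, valve=F, ready=T, wind=F

  (1) {busy, ready, armed}: 1 true — at most one ✓
  (2) {busy, valve, wind}: 0 true — at most one ✓
  (3) {armed, valve, busy, wind}: 0 true — none ✓
  (4) {armed, wind}: 0 true — at most one ✓
  (5) armed=F ⇒ ready: vacuous ✓
  (6) {ready, wind, busy}: 1 true — at most one ✓
  (7) busy=F ⇒ valve: vacuous ✓
  (8) {ready, armed}: 1/2 true — not all ✓
  (9) {armed, wind, ready, valve}: 1 true — at least one ✓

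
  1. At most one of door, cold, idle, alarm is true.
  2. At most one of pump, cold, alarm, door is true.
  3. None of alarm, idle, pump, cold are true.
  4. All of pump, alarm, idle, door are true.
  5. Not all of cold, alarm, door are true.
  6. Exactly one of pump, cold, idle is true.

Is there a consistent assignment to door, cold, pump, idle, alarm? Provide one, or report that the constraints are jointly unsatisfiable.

Case pump = True:
  Constraint (3) is violated (pump=T) — contradiction.
Case pump = False:
  Constraint (4) is violated (pump=F) — contradiction.
Both cases fail — unsatisfiable.

The formula is unsatisfiable.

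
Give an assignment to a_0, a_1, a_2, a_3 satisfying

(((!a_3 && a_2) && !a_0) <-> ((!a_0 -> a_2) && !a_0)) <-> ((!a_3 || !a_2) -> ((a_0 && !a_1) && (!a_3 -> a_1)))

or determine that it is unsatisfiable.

a_0 = True; a_1 = False; a_2 = False; a_3 = True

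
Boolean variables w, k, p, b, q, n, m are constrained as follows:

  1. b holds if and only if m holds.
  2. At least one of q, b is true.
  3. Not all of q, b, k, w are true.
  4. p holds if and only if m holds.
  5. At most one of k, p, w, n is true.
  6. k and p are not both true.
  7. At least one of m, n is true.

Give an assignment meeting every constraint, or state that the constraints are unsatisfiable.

w=F, k=F, p=T, b=T, q=F, n=F, m=T

  (1) b=T, m=T — same ✓
  (2) {q, b}: 1 true — at least one ✓
  (3) {q, b, k, w}: 1/4 true — not all ✓
  (4) p=T, m=T — same ✓
  (5) {k, p, w, n}: 1 true — at most one ✓
  (6) k=F, p=T — not both ✓
  (7) {m, n}: 1 true — at least one ✓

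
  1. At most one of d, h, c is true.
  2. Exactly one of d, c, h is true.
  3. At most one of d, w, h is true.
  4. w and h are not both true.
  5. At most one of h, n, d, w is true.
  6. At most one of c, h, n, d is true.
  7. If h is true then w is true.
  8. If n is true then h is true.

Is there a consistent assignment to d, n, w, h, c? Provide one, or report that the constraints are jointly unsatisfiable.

d = False; n = False; w = False; h = False; c = True

  (1) {d, h, c}: 1 true — at most one ✓
  (2) {d, c, h}: 1 true — exactly one ✓
  (3) {d, w, h}: 0 true — at most one ✓
  (4) w=F, h=F — not both ✓
  (5) {h, n, d, w}: 0 true — at most one ✓
  (6) {c, h, n, d}: 1 true — at most one ✓
  (7) h=F ⇒ w: vacuous ✓
  (8) n=F ⇒ h: vacuous ✓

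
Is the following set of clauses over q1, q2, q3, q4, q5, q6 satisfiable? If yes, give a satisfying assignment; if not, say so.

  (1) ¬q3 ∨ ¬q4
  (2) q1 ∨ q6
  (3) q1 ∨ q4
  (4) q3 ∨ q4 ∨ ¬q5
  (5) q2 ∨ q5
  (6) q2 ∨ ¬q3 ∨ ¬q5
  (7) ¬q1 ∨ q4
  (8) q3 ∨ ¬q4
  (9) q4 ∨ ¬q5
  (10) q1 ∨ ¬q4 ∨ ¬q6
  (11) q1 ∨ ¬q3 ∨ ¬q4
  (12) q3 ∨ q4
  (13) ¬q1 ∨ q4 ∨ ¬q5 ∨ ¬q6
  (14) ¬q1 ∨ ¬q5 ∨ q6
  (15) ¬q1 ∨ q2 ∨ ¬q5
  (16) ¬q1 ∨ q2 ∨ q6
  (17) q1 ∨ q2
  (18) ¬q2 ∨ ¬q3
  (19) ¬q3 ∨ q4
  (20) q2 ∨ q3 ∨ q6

Case q3 = True:
  (¬q3 ∨ ¬q4) forces q4 = False.
  Clause (¬q3 ∨ q4) is falsified — contradiction.
Case q3 = False:
  (q3 ∨ ¬q4) forces q4 = False.
  Clause (q3 ∨ q4) is falsified — contradiction.
Both cases fail, so the formula is unsatisfiable.

No satisfying assignment exists.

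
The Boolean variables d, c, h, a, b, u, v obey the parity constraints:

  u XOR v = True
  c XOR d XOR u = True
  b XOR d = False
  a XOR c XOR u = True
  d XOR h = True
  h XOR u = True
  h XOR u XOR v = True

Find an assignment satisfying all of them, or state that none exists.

d: True; c: True; h: False; a: True; b: True; u: True; v: False

u XOR v = T XOR F = True ✓
c XOR d XOR u = T XOR T XOR T = True ✓
b XOR d = T XOR T = False ✓
a XOR c XOR u = T XOR T XOR T = True ✓
d XOR h = T XOR F = True ✓
h XOR u = F XOR T = True ✓
h XOR u XOR v = F XOR T XOR F = True ✓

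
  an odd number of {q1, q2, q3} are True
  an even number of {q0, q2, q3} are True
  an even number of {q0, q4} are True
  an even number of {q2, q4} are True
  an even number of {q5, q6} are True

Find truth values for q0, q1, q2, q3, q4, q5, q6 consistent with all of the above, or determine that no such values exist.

q0 = True, q1 = False, q2 = True, q3 = False, q4 = True, q5 = False, q6 = False

{q1, q2, q3}: 1 true → odd ✓
{q0, q2, q3}: 2 true → even ✓
{q0, q4}: 2 true → even ✓
{q2, q4}: 2 true → even ✓
{q5, q6}: 0 true → even ✓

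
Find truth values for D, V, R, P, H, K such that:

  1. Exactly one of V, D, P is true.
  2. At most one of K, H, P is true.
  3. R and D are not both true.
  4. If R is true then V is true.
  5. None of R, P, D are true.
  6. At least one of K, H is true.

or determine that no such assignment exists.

D = False, V = True, R = False, P = False, H = True, K = False

  (1) {V, D, P}: 1 true — exactly one ✓
  (2) {K, H, P}: 1 true — at most one ✓
  (3) R=F, D=F — not both ✓
  (4) R=F ⇒ V: vacuous ✓
  (5) {R, P, D}: 0 true — none ✓
  (6) {K, H}: 1 true — at least one ✓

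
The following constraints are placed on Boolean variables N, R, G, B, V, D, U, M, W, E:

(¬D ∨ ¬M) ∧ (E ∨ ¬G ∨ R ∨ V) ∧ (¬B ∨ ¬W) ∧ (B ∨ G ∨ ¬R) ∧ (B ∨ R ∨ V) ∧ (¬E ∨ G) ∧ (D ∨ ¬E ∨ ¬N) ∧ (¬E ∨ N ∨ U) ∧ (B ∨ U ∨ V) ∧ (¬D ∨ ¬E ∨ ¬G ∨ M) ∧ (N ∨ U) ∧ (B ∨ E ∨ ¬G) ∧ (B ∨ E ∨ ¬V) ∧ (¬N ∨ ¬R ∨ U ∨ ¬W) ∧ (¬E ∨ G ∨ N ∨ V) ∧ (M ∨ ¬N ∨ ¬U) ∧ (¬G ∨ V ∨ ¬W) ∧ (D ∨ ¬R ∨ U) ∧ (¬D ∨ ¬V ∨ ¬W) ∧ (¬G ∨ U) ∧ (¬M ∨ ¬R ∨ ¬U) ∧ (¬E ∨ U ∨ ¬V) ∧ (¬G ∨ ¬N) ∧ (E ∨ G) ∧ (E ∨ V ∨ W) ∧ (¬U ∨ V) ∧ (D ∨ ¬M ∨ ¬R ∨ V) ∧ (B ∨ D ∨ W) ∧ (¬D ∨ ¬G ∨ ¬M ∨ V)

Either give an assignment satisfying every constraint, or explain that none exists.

Try N = True:
  (¬G ∨ ¬N) forces G = False.
  (¬E ∨ G) forces E = False.
  clause (E ∨ G) is falsified — backtrack.
So N = False.
  then (N ∨ U) forces U = True.
  then (¬U ∨ V) forces V = True.
Set R = False.
Set G = True.
Set B = False.
  then (B ∨ E ∨ ¬G) forces E = True.
Try D = True:
  (¬D ∨ ¬M) forces M = False.
  clause (¬D ∨ ¬E ∨ ¬G ∨ M) is falsified — backtrack.
So D = False.
  then (B ∨ D ∨ W) forces W = True.
Set M = False.
All clauses satisfied.

N: False; R: False; G: True; B: False; V: True; D: False; U: True; M: False; W: True; E: True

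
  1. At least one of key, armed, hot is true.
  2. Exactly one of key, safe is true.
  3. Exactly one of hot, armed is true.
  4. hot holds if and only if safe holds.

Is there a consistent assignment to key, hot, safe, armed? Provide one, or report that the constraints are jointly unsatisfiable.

key = True, hot = False, safe = False, armed = True

  (1) {key, armed, hot}: 2 true — at least one ✓
  (2) {key, safe}: 1 true — exactly one ✓
  (3) {hot, armed}: 1 true — exactly one ✓
  (4) hot=F, safe=F — same ✓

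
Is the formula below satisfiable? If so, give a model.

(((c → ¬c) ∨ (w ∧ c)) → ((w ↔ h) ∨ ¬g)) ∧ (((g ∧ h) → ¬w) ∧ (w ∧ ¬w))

Case w = True: the conjunct ¬w is False.
Case w = False: the conjunct w is False.
Both cases fail — unsatisfiable.

UNSATISFIABLE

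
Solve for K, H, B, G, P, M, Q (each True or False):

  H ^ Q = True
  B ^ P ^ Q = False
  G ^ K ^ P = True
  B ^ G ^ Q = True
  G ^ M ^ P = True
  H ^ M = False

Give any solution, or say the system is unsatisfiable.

K: False, H: False, B: True, G: True, P: False, M: False, Q: True

H ^ Q = F ^ T = True ✓
B ^ P ^ Q = T ^ F ^ T = False ✓
G ^ K ^ P = T ^ F ^ F = True ✓
B ^ G ^ Q = T ^ T ^ T = True ✓
G ^ M ^ P = T ^ F ^ F = True ✓
H ^ M = F ^ F = False ✓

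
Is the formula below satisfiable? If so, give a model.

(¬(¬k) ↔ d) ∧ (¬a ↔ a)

UNSATISFIABLE

The conjunct ¬a ↔ a is unsatisfiable on its own:
  a=F: evaluates to False.
  a=T: evaluates to False.
So the whole conjunction is unsatisfiable.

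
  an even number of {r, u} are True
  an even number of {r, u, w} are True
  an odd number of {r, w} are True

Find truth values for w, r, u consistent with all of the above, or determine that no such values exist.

w=F, r=T, u=T

{r, u}: 2 true → even ✓
{r, u, w}: 2 true → even ✓
{r, w}: 1 true → odd ✓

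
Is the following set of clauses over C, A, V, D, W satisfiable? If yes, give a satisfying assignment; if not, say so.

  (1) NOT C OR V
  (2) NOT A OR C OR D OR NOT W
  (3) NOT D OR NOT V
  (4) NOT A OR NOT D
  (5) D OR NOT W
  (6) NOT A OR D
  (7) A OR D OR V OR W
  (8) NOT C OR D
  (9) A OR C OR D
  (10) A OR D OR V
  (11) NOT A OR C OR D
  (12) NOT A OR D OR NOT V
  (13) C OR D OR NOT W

C = False, A = False, V = False, D = True, W = True

Try C = True:
  (NOT C OR V) forces V = True.
  (NOT D OR NOT V) forces D = False.
  clause (NOT C OR D) is falsified — backtrack.
So C = False.
Set A = False.
  then (A OR C OR D) forces D = True.
  then (NOT D OR NOT V) forces V = False.
Set W = True.
All clauses satisfied.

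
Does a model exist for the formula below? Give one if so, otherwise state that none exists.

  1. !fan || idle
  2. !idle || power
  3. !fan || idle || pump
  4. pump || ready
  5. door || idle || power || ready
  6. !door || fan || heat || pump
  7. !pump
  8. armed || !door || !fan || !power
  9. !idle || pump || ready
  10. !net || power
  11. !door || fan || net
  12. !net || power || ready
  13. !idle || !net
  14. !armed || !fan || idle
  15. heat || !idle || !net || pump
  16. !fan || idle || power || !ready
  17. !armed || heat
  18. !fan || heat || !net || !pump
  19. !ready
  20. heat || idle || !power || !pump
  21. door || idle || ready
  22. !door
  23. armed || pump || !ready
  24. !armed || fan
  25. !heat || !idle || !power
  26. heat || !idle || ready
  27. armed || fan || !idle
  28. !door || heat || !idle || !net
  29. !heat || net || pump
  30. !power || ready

Unsatisfiable

Case ready = True:
  Clause (!ready) is falsified — contradiction.
Case ready = False:
  (pump || ready) forces pump = True.
  Clause (!pump) is falsified — contradiction.
Both cases fail, so the formula is unsatisfiable.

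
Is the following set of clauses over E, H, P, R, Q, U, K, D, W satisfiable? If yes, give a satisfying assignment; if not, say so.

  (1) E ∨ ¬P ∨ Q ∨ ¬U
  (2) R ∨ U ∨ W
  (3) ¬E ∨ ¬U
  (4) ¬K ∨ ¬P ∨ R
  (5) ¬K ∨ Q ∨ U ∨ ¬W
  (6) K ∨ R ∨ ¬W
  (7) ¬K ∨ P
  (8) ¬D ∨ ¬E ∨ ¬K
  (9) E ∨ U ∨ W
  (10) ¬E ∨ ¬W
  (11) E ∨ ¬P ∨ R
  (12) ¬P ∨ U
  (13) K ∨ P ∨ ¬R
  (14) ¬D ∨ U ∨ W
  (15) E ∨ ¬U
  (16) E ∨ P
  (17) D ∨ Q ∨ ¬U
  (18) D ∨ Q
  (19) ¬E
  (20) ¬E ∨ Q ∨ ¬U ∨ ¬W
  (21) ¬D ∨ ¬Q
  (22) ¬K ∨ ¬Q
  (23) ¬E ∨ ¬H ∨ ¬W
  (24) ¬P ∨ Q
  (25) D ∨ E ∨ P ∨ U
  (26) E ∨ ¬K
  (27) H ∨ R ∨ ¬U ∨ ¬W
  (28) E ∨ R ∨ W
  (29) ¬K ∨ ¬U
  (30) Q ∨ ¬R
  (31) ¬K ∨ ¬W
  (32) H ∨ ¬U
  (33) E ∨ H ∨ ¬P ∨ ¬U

No satisfying assignment exists.

Case E = True:
  Clause (¬E) is falsified — contradiction.
Case E = False:
  (E ∨ ¬U) forces U = False.
  (E ∨ U ∨ W) forces W = True.
  (¬P ∨ U) forces P = False.
  Clause (E ∨ P) is falsified — contradiction.
Both cases fail, so the formula is unsatisfiable.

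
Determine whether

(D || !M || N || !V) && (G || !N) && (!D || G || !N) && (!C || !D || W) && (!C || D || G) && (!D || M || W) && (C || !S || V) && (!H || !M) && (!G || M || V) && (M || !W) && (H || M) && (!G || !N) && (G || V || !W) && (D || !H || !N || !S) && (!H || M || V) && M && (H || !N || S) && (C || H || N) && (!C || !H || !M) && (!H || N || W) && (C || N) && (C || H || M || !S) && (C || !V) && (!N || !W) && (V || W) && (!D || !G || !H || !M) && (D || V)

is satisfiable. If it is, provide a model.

C=T, V=T, N=F, H=F, S=T, W=T, D=T, G=F, M=T

Unit clause (M) forces M = True.
In (!H || !M) only !H is left, so H = False.
Try C = False:
  (C || H || N) forces N = True.
  (G || !N) forces G = True.
  clause (!G || !N) is falsified — backtrack.
So C = True.
Set V = True.
Set N = False.
  then (D || !M || N || !V) forces D = True.
  then (!C || !D || W) forces W = True.
Set S = True.
Set G = False.
All clauses satisfied.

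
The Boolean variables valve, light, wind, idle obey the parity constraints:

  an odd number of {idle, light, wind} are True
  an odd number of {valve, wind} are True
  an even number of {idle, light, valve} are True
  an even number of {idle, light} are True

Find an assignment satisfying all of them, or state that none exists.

valve=F, light=T, wind=T, idle=T

{idle, light, wind}: 3 true → odd ✓
{valve, wind}: 1 true → odd ✓
{idle, light, valve}: 2 true → even ✓
{idle, light}: 2 true → even ✓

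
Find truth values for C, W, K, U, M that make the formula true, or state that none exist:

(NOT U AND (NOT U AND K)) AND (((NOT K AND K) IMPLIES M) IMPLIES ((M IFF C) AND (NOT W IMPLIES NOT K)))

C = False; W = True; K = True; U = False; M = False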